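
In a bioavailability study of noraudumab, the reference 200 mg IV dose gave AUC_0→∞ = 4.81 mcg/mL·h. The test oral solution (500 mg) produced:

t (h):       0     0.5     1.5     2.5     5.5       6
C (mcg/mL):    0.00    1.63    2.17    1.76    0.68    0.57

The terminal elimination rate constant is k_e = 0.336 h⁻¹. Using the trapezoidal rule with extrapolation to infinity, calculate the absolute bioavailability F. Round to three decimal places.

Trapezoidal AUC_0→6 (oral solution):
  [0→0.5]: (0.00+1.63)/2 × 0.5 = 0.4075
  [0.5→1.5]: (1.63+2.17)/2 × 1 = 1.9
  [1.5→2.5]: (2.17+1.76)/2 × 1 = 1.965
  [2.5→5.5]: (1.76+0.68)/2 × 3 = 3.66
  [5.5→6]: (0.68+0.57)/2 × 0.5 = 0.3125
  Sum = 8.245 mcg/mL·h
Tail: C_last/k_e = 0.57/0.336 = 1.696
AUC_0→∞ (oral solution) = 8.245 + 1.696 = 9.941 mcg/mL·h
F = (AUC_ev/D_ev)/(AUC_iv/D_iv) = (9.941/500)/(4.81/200) = 0.019882/0.02405 = 0.8267

F = 0.827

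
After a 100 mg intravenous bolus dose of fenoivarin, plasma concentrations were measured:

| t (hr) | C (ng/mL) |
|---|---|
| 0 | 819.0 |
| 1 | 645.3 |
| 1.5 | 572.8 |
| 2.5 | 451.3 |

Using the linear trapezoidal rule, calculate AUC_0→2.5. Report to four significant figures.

Trapezoidal AUC_0→2.5:
  [0→1]: (819.0+645.3)/2 × 1 = 732.15
  [1→1.5]: (645.3+572.8)/2 × 0.5 = 304.525
  [1.5→2.5]: (572.8+451.3)/2 × 1 = 512.05
  Sum = 1548.725 ng/mL·hr

AUC = 1549 ng/mL·hr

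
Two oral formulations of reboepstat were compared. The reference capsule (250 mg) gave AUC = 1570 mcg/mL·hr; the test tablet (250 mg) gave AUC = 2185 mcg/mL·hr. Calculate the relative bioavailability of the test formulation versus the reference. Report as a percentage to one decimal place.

F_rel = 139.2%

F_rel = (AUC_test/D_test) / (AUC_ref/D_ref)
      = (2185/250) / (1570/250)
      = 8.74 / 6.28 = 1.3917 = 139.17%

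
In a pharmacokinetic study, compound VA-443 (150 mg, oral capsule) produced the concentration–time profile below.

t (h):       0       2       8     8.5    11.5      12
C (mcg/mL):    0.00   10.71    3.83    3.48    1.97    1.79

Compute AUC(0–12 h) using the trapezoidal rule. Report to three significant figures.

AUC = 65.3 mcg/mL·h

Trapezoidal AUC_0→12:
  [0→2]: (0.00+10.71)/2 × 2 = 10.71
  [2→8]: (10.71+3.83)/2 × 6 = 43.62
  [8→8.5]: (3.83+3.48)/2 × 0.5 = 1.8275
  [8.5→11.5]: (3.48+1.97)/2 × 3 = 8.175
  [11.5→12]: (1.97+1.79)/2 × 0.5 = 0.94
  Sum = 65.2725 mcg/mL·h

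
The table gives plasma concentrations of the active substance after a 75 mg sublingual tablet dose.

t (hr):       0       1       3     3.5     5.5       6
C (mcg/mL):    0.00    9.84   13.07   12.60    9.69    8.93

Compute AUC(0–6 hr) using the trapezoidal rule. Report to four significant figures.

AUC = 61.19 mcg/mL·hr

Trapezoidal AUC_0→6:
  [0→1]: (0.00+9.84)/2 × 1 = 4.92
  [1→3]: (9.84+13.07)/2 × 2 = 22.91
  [3→3.5]: (13.07+12.60)/2 × 0.5 = 6.4175
  [3.5→5.5]: (12.60+9.69)/2 × 2 = 22.29
  [5.5→6]: (9.69+8.93)/2 × 0.5 = 4.655
  Sum = 61.1925 mcg/mL·hr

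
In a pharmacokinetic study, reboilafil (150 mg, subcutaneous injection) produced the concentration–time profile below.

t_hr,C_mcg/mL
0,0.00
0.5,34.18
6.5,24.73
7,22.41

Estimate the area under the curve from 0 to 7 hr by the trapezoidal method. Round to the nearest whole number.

Trapezoidal AUC_0→7:
  [0→0.5]: (0.00+34.18)/2 × 0.5 = 8.545
  [0.5→6.5]: (34.18+24.73)/2 × 6 = 176.73
  [6.5→7]: (24.73+22.41)/2 × 0.5 = 11.785
  Sum = 197.06 mcg/mL·hr

AUC = 197 mcg/mL·hr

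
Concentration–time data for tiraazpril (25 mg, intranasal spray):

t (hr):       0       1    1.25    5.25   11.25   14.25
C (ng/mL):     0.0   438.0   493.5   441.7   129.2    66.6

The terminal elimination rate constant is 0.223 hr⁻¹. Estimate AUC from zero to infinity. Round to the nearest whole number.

Trapezoidal AUC_0→14.25:
  [0→1]: (0.0+438.0)/2 × 1 = 219.0
  [1→1.25]: (438.0+493.5)/2 × 0.25 = 116.4375
  [1.25→5.25]: (493.5+441.7)/2 × 4 = 1870.4
  [5.25→11.25]: (441.7+129.2)/2 × 6 = 1712.7
  [11.25→14.25]: (129.2+66.6)/2 × 3 = 293.7
  Sum = 4212.2375 ng/mL·hr
Extrapolated tail: C_last / k_e = 66.6 / 0.223 = 298.655
AUC_0→∞ = 4212.2375 + 298.655 = 4510.8925 ng/mL·hr

AUC = 4511 ng/mL·hr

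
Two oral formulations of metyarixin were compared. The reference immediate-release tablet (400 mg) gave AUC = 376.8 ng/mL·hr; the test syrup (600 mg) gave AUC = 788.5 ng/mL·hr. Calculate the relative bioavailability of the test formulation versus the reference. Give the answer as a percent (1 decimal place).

F_rel = (AUC_test/D_test) / (AUC_ref/D_ref)
      = (788.5/600) / (376.8/400)
      = 1.31417 / 0.942 = 1.3951 = 139.51%

F_rel = 139.5%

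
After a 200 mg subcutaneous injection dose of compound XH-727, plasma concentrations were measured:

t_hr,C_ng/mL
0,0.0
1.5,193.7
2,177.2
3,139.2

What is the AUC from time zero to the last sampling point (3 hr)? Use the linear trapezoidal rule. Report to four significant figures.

AUC = 396.2 ng/mL·hr

Trapezoidal AUC_0→3:
  [0→1.5]: (0.0+193.7)/2 × 1.5 = 145.275
  [1.5→2]: (193.7+177.2)/2 × 0.5 = 92.725
  [2→3]: (177.2+139.2)/2 × 1 = 158.2
  Sum = 396.2 ng/mL·hr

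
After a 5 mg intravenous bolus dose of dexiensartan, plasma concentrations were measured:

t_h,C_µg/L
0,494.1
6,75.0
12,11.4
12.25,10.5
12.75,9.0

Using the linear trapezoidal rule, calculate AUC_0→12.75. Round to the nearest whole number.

Trapezoidal AUC_0→12.75:
  [0→6]: (494.1+75.0)/2 × 6 = 1707.3
  [6→12]: (75.0+11.4)/2 × 6 = 259.2
  [12→12.25]: (11.4+10.5)/2 × 0.25 = 2.7375
  [12.25→12.75]: (10.5+9.0)/2 × 0.5 = 4.875
  Sum = 1974.1125 µg/L·h

AUC = 1974 µg/L·h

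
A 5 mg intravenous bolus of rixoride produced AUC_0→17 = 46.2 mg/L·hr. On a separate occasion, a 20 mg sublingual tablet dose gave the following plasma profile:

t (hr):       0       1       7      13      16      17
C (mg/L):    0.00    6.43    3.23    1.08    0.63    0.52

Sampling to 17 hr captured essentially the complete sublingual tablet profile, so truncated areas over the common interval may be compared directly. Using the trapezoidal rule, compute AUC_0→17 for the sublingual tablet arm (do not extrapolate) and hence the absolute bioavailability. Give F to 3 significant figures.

Trapezoidal AUC_0→17 (sublingual tablet):
  [0→1]: (0.00+6.43)/2 × 1 = 3.215
  [1→7]: (6.43+3.23)/2 × 6 = 28.98
  [7→13]: (3.23+1.08)/2 × 6 = 12.93
  [13→16]: (1.08+0.63)/2 × 3 = 2.565
  [16→17]: (0.63+0.52)/2 × 1 = 0.575
  Sum = 48.265 mg/L·hr
F = (AUC_ev/D_ev)/(AUC_iv/D_iv) = (48.265/20)/(46.2/5) = 2.41325/9.24 = 0.2612

F = 0.261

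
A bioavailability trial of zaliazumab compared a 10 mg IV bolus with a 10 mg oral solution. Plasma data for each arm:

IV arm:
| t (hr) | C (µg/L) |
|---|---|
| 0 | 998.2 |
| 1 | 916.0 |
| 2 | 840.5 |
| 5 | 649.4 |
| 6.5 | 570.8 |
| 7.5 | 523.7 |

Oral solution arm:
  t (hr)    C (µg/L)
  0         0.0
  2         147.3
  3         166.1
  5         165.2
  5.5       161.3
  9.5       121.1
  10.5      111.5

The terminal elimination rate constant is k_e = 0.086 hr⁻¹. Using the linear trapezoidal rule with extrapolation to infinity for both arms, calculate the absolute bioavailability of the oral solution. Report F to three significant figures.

F = 0.232

Trapezoidal AUC_0→7.5 (IV):
  [0→1]: (998.2+916.0)/2 × 1 = 957.1
  [1→2]: (916.0+840.5)/2 × 1 = 878.25
  [2→5]: (840.5+649.4)/2 × 3 = 2234.85
  [5→6.5]: (649.4+570.8)/2 × 1.5 = 915.15
  [6.5→7.5]: (570.8+523.7)/2 × 1 = 547.25
  Sum = 5532.6 µg/L·hr
IV tail: 523.7/0.086 = 6089.535; AUC_iv,0→∞ = 5532.6 + 6089.535 = 11622.135 µg/L·hr
Trapezoidal AUC_0→10.5 (oral solution):
  [0→2]: (0.0+147.3)/2 × 2 = 147.3
  [2→3]: (147.3+166.1)/2 × 1 = 156.7
  [3→5]: (166.1+165.2)/2 × 2 = 331.3
  [5→5.5]: (165.2+161.3)/2 × 0.5 = 81.625
  [5.5→9.5]: (161.3+121.1)/2 × 4 = 564.8
  [9.5→10.5]: (121.1+111.5)/2 × 1 = 116.3
  Sum = 1398.025 µg/L·hr
oral solution tail: 111.5/0.086 = 1296.512; AUC_ev,0→∞ = 1398.025 + 1296.512 = 2694.537 µg/L·hr
F = (AUC_ev/D_ev)/(AUC_iv/D_iv) = (2694.537/10)/(11622.135/10) = 269.4537/1162.2135 = 0.2318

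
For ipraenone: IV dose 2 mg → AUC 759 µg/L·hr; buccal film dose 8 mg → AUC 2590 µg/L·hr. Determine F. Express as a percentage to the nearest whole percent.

F = (AUC_ev / D_ev) / (AUC_iv / D_iv)
  = (2590/8) / (759/2)
  = 323.75 / 379.5 = 0.8531
  = 85.31%

F = 85%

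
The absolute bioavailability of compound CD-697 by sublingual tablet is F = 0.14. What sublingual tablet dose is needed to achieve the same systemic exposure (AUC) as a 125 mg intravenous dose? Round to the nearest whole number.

For equal systemic exposure: F × D_ev = D_iv
D_ev = D_iv / F = 125 / 0.14 = 892.857 mg

D_sublingual = 893 mg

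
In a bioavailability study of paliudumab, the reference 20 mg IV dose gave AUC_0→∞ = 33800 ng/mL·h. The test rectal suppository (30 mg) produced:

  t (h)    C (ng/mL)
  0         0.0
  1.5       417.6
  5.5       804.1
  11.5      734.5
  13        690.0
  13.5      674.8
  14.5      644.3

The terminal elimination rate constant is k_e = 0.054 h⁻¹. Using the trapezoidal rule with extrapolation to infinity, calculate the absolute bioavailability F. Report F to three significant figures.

Trapezoidal AUC_0→14.5 (rectal suppository):
  [0→1.5]: (0.0+417.6)/2 × 1.5 = 313.2
  [1.5→5.5]: (417.6+804.1)/2 × 4 = 2443.4
  [5.5→11.5]: (804.1+734.5)/2 × 6 = 4615.8
  [11.5→13]: (734.5+690.0)/2 × 1.5 = 1068.375
  [13→13.5]: (690.0+674.8)/2 × 0.5 = 341.2
  [13.5→14.5]: (674.8+644.3)/2 × 1 = 659.55
  Sum = 9441.525 ng/mL·h
Tail: C_last/k_e = 644.3/0.054 = 11931.481
AUC_0→∞ (rectal suppository) = 9441.525 + 11931.481 = 21373.006 ng/mL·h
F = (AUC_ev/D_ev)/(AUC_iv/D_iv) = (21373.006/30)/(33800/20) = 712.434/1690 = 0.4216

F = 0.422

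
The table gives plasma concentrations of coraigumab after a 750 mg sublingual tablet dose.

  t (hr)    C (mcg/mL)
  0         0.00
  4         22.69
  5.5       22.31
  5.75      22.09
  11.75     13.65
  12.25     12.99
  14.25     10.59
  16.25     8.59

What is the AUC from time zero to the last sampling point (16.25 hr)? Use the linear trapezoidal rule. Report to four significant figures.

AUC = 241.3 mcg/mL·hr

Trapezoidal AUC_0→16.25:
  [0→4]: (0.00+22.69)/2 × 4 = 45.38
  [4→5.5]: (22.69+22.31)/2 × 1.5 = 33.75
  [5.5→5.75]: (22.31+22.09)/2 × 0.25 = 5.55
  [5.75→11.75]: (22.09+13.65)/2 × 6 = 107.22
  [11.75→12.25]: (13.65+12.99)/2 × 0.5 = 6.66
  [12.25→14.25]: (12.99+10.59)/2 × 2 = 23.58
  [14.25→16.25]: (10.59+8.59)/2 × 2 = 19.18
  Sum = 241.32 mcg/mL·hr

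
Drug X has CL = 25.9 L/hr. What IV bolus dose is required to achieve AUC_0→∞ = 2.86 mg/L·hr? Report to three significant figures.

Dose = 74.1 mg

Dose_iv = CL × AUC_0→∞
     = 25.9 × 2.86 = 74.074 mg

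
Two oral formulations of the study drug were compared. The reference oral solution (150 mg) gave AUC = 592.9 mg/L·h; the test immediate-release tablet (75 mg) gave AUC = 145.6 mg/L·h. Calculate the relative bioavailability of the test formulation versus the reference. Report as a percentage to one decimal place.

F_rel = 49.1%

F_rel = (AUC_test/D_test) / (AUC_ref/D_ref)
      = (145.6/75) / (592.9/150)
      = 1.94133 / 3.95267 = 0.4911 = 49.11%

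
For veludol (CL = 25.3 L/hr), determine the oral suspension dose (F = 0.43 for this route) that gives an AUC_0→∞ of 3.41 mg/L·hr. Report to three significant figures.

Dose = 201 mg

Dose = CL × AUC_0→∞ / F
     = 25.3 × 3.41 / 0.43 = 200.635 mg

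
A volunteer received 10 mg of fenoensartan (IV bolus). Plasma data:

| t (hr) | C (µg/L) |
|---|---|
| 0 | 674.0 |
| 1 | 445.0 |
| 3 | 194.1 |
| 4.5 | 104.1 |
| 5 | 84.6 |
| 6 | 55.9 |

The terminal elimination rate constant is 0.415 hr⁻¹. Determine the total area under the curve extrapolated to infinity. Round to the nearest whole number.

AUC = 1674 µg/L·hr

Trapezoidal AUC_0→6:
  [0→1]: (674.0+445.0)/2 × 1 = 559.5
  [1→3]: (445.0+194.1)/2 × 2 = 639.1
  [3→4.5]: (194.1+104.1)/2 × 1.5 = 223.65
  [4.5→5]: (104.1+84.6)/2 × 0.5 = 47.175
  [5→6]: (84.6+55.9)/2 × 1 = 70.25
  Sum = 1539.675 µg/L·hr
Extrapolated tail: C_last / k_e = 55.9 / 0.415 = 134.699
AUC_0→∞ = 1539.675 + 134.699 = 1674.374 µg/L·hr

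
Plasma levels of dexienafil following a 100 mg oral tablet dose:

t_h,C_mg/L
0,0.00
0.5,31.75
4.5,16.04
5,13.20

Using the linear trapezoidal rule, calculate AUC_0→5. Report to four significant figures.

AUC = 110.8 mg/L·h

Trapezoidal AUC_0→5:
  [0→0.5]: (0.00+31.75)/2 × 0.5 = 7.9375
  [0.5→4.5]: (31.75+16.04)/2 × 4 = 95.58
  [4.5→5]: (16.04+13.20)/2 × 0.5 = 7.31
  Sum = 110.8275 mg/L·h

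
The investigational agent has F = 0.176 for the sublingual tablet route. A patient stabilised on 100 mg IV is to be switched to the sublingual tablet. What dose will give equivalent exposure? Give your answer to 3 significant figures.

D_sublingual = 568 mg

For equal systemic exposure: F × D_ev = D_iv
D_ev = D_iv / F = 100 / 0.176 = 568.182 mg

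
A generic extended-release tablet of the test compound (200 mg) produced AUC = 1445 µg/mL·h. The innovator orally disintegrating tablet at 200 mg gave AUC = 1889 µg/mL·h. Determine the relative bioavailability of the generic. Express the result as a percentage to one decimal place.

F_rel = 76.5%

F_rel = (AUC_test/D_test) / (AUC_ref/D_ref)
      = (1445/200) / (1889/200)
      = 7.225 / 9.445 = 0.7650 = 76.50%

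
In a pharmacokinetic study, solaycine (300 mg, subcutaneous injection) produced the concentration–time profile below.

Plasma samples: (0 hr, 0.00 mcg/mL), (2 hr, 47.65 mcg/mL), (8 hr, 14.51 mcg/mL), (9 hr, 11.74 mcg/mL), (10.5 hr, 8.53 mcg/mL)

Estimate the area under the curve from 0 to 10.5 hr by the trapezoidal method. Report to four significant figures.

AUC = 262.5 mcg/mL·hr

Trapezoidal AUC_0→10.5:
  [0→2]: (0.00+47.65)/2 × 2 = 47.65
  [2→8]: (47.65+14.51)/2 × 6 = 186.48
  [8→9]: (14.51+11.74)/2 × 1 = 13.125
  [9→10.5]: (11.74+8.53)/2 × 1.5 = 15.2025
  Sum = 262.4575 mcg/mL·hr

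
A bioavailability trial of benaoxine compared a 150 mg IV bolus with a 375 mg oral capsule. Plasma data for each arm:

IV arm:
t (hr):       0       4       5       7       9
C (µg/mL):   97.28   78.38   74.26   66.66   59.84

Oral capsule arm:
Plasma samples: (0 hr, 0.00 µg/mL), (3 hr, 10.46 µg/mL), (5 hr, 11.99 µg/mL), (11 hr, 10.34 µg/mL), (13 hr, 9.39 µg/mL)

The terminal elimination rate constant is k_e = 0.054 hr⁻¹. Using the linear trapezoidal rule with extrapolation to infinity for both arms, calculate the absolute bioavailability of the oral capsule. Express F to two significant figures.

Trapezoidal AUC_0→9 (IV):
  [0→4]: (97.28+78.38)/2 × 4 = 351.32
  [4→5]: (78.38+74.26)/2 × 1 = 76.32
  [5→7]: (74.26+66.66)/2 × 2 = 140.92
  [7→9]: (66.66+59.84)/2 × 2 = 126.5
  Sum = 695.06 µg/mL·hr
IV tail: 59.84/0.054 = 1108.148; AUC_iv,0→∞ = 695.06 + 1108.148 = 1803.208 µg/mL·hr
Trapezoidal AUC_0→13 (oral capsule):
  [0→3]: (0.00+10.46)/2 × 3 = 15.69
  [3→5]: (10.46+11.99)/2 × 2 = 22.45
  [5→11]: (11.99+10.34)/2 × 6 = 66.99
  [11→13]: (10.34+9.39)/2 × 2 = 19.73
  Sum = 124.86 µg/mL·hr
oral capsule tail: 9.39/0.054 = 173.889; AUC_ev,0→∞ = 124.86 + 173.889 = 298.749 µg/mL·hr
F = (AUC_ev/D_ev)/(AUC_iv/D_iv) = (298.749/375)/(1803.208/150) = 0.796664/12.0214 = 0.0663

F = 0.066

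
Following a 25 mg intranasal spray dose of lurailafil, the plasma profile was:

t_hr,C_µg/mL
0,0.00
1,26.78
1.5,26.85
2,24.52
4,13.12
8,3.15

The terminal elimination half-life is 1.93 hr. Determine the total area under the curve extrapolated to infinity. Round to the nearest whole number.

AUC = 119 µg/mL·hr

Trapezoidal AUC_0→8:
  [0→1]: (0.00+26.78)/2 × 1 = 13.39
  [1→1.5]: (26.78+26.85)/2 × 0.5 = 13.4075
  [1.5→2]: (26.85+24.52)/2 × 0.5 = 12.8425
  [2→4]: (24.52+13.12)/2 × 2 = 37.64
  [4→8]: (13.12+3.15)/2 × 4 = 32.54
  Sum = 109.82 µg/mL·hr
k_e = ln2 / t½ = 0.693147 / 1.93 = 0.3591 hr^-1
Extrapolated tail: C_last / k_e = 3.15 / 0.3591 = 8.772
AUC_0→∞ = 109.82 + 8.772 = 118.592 µg/mL·hr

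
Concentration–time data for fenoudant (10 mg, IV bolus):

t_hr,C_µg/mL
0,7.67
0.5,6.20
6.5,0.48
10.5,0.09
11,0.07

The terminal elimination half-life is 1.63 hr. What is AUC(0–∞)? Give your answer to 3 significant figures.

AUC = 24.9 µg/mL·hr

Trapezoidal AUC_0→11:
  [0→0.5]: (7.67+6.20)/2 × 0.5 = 3.4675
  [0.5→6.5]: (6.20+0.48)/2 × 6 = 20.04
  [6.5→10.5]: (0.48+0.09)/2 × 4 = 1.14
  [10.5→11]: (0.09+0.07)/2 × 0.5 = 0.04
  Sum = 24.6875 µg/mL·hr
k_e = ln2 / t½ = 0.693147 / 1.63 = 0.4252 hr^-1
Extrapolated tail: C_last / k_e = 0.07 / 0.4252 = 0.165
AUC_0→∞ = 24.6875 + 0.165 = 24.8525 µg/mL·hr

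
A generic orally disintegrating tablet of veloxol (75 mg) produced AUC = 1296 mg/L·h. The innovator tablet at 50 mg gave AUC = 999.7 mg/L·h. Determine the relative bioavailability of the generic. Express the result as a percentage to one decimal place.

F_rel = (AUC_test/D_test) / (AUC_ref/D_ref)
      = (1296/75) / (999.7/50)
      = 17.28 / 19.994 = 0.8643 = 86.43%

F_rel = 86.4%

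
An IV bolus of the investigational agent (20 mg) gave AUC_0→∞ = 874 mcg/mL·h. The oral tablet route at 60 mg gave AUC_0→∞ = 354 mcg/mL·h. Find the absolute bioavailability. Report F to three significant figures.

F = (AUC_ev / D_ev) / (AUC_iv / D_iv)
  = (354/60) / (874/20)
  = 5.9 / 43.7 = 0.1350

F = 0.135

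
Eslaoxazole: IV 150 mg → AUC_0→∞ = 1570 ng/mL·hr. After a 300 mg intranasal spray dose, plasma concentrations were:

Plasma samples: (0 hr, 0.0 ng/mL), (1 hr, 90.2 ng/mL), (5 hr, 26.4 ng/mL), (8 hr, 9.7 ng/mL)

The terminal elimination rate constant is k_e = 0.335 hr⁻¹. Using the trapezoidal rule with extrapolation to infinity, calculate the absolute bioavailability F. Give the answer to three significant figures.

Trapezoidal AUC_0→8 (intranasal spray):
  [0→1]: (0.0+90.2)/2 × 1 = 45.1
  [1→5]: (90.2+26.4)/2 × 4 = 233.2
  [5→8]: (26.4+9.7)/2 × 3 = 54.15
  Sum = 332.45 ng/mL·hr
Tail: C_last/k_e = 9.7/0.335 = 28.955
AUC_0→∞ (intranasal spray) = 332.45 + 28.955 = 361.405 ng/mL·hr
F = (AUC_ev/D_ev)/(AUC_iv/D_iv) = (361.405/300)/(1570/150) = 1.20468/10.4667 = 0.1151

F = 0.115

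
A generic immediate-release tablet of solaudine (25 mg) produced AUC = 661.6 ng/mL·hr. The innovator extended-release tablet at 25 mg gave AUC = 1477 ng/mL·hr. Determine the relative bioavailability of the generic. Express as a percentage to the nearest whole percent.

F_rel = (AUC_test/D_test) / (AUC_ref/D_ref)
      = (661.6/25) / (1477/25)
      = 26.464 / 59.08 = 0.4479 = 44.79%

F_rel = 45%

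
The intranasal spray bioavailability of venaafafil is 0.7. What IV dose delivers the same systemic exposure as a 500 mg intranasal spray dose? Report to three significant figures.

D_iv = 350 mg

Systemic exposure from an extravascular dose = F × D_ev, so the equivalent IV dose is F × D_ev.
D_iv = F × D_ev = 0.7 × 500 = 350 mg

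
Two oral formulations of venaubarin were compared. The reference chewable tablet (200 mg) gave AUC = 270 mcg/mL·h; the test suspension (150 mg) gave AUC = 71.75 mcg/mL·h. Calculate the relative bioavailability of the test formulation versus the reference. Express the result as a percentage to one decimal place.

F_rel = (AUC_test/D_test) / (AUC_ref/D_ref)
      = (71.75/150) / (270/200)
      = 0.478333 / 1.35 = 0.3543 = 35.43%

F_rel = 35.4%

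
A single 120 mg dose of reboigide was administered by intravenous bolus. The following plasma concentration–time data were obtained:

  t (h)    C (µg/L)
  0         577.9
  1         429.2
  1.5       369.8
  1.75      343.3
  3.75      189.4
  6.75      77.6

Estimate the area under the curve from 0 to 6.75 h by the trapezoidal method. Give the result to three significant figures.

Trapezoidal AUC_0→6.75:
  [0→1]: (577.9+429.2)/2 × 1 = 503.55
  [1→1.5]: (429.2+369.8)/2 × 0.5 = 199.75
  [1.5→1.75]: (369.8+343.3)/2 × 0.25 = 89.1375
  [1.75→3.75]: (343.3+189.4)/2 × 2 = 532.7
  [3.75→6.75]: (189.4+77.6)/2 × 3 = 400.5
  Sum = 1725.6375 µg/L·h

AUC = 1730 µg/L·h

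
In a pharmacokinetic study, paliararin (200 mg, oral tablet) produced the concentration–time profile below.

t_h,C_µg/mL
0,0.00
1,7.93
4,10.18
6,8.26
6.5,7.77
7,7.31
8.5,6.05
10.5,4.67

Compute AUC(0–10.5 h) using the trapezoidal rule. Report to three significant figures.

Trapezoidal AUC_0→10.5:
  [0→1]: (0.00+7.93)/2 × 1 = 3.965
  [1→4]: (7.93+10.18)/2 × 3 = 27.165
  [4→6]: (10.18+8.26)/2 × 2 = 18.44
  [6→6.5]: (8.26+7.77)/2 × 0.5 = 4.0075
  [6.5→7]: (7.77+7.31)/2 × 0.5 = 3.77
  [7→8.5]: (7.31+6.05)/2 × 1.5 = 10.02
  [8.5→10.5]: (6.05+4.67)/2 × 2 = 10.72
  Sum = 78.0875 µg/mL·h

AUC = 78.1 µg/mL·h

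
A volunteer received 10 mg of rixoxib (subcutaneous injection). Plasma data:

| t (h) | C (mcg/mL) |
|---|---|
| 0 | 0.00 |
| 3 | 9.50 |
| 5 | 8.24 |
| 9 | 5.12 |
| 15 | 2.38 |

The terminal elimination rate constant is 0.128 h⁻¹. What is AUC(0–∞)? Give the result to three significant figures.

Trapezoidal AUC_0→15:
  [0→3]: (0.00+9.50)/2 × 3 = 14.25
  [3→5]: (9.50+8.24)/2 × 2 = 17.74
  [5→9]: (8.24+5.12)/2 × 4 = 26.72
  [9→15]: (5.12+2.38)/2 × 6 = 22.5
  Sum = 81.21 mcg/mL·h
Extrapolated tail: C_last / k_e = 2.38 / 0.128 = 18.594
AUC_0→∞ = 81.21 + 18.594 = 99.804 mcg/mL·h

AUC = 99.8 mcg/mL·h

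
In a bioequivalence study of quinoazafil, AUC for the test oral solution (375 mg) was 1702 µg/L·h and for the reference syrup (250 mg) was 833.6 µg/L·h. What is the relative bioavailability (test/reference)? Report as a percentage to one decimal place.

F_rel = 136.1%

F_rel = (AUC_test/D_test) / (AUC_ref/D_ref)
      = (1702/375) / (833.6/250)
      = 4.53867 / 3.3344 = 1.3612 = 136.12%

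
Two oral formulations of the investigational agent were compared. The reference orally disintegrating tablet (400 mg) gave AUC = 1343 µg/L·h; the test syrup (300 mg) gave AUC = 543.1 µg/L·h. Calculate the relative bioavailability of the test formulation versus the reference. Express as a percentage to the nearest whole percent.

F_rel = 54%

F_rel = (AUC_test/D_test) / (AUC_ref/D_ref)
      = (543.1/300) / (1343/400)
      = 1.81033 / 3.3575 = 0.5392 = 53.92%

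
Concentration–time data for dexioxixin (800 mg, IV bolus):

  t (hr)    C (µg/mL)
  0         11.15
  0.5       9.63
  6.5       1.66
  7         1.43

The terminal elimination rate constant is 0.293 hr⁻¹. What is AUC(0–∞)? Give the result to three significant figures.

AUC = 44.7 µg/mL·hr

Trapezoidal AUC_0→7:
  [0→0.5]: (11.15+9.63)/2 × 0.5 = 5.195
  [0.5→6.5]: (9.63+1.66)/2 × 6 = 33.87
  [6.5→7]: (1.66+1.43)/2 × 0.5 = 0.7725
  Sum = 39.8375 µg/mL·hr
Extrapolated tail: C_last / k_e = 1.43 / 0.293 = 4.881
AUC_0→∞ = 39.8375 + 4.881 = 44.7185 µg/mL·hr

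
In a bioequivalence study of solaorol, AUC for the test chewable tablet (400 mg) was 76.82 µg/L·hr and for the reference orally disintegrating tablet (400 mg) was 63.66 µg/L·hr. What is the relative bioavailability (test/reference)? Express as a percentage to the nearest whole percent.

F_rel = (AUC_test/D_test) / (AUC_ref/D_ref)
      = (76.82/400) / (63.66/400)
      = 0.19205 / 0.15915 = 1.2067 = 120.67%

F_rel = 121%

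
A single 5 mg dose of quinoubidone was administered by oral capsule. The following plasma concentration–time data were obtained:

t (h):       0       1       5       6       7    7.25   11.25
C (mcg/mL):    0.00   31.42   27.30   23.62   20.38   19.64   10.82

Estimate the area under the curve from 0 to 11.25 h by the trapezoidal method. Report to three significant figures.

Trapezoidal AUC_0→11.25:
  [0→1]: (0.00+31.42)/2 × 1 = 15.71
  [1→5]: (31.42+27.30)/2 × 4 = 117.44
  [5→6]: (27.30+23.62)/2 × 1 = 25.46
  [6→7]: (23.62+20.38)/2 × 1 = 22.0
  [7→7.25]: (20.38+19.64)/2 × 0.25 = 5.0025
  [7.25→11.25]: (19.64+10.82)/2 × 4 = 60.92
  Sum = 246.5325 mcg/mL·h

AUC = 247 mcg/mL·h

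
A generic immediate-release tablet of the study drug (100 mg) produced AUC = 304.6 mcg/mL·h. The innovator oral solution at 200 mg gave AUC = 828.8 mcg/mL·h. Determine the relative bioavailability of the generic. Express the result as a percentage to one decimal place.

F_rel = 73.5%

F_rel = (AUC_test/D_test) / (AUC_ref/D_ref)
      = (304.6/100) / (828.8/200)
      = 3.046 / 4.144 = 0.7350 = 73.50%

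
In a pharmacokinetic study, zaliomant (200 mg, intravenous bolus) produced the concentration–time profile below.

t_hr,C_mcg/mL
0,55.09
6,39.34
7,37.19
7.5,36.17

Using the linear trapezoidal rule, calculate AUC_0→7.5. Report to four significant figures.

Trapezoidal AUC_0→7.5:
  [0→6]: (55.09+39.34)/2 × 6 = 283.29
  [6→7]: (39.34+37.19)/2 × 1 = 38.265
  [7→7.5]: (37.19+36.17)/2 × 0.5 = 18.34
  Sum = 339.895 mcg/mL·hr

AUC = 339.9 mcg/mL·hr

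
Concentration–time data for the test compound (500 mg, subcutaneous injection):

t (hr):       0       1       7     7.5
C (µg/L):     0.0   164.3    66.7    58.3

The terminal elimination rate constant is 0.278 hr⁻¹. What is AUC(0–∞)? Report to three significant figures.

AUC = 1020 µg/L·hr

Trapezoidal AUC_0→7.5:
  [0→1]: (0.0+164.3)/2 × 1 = 82.15
  [1→7]: (164.3+66.7)/2 × 6 = 693.0
  [7→7.5]: (66.7+58.3)/2 × 0.5 = 31.25
  Sum = 806.4 µg/L·hr
Extrapolated tail: C_last / k_e = 58.3 / 0.278 = 209.712
AUC_0→∞ = 806.4 + 209.712 = 1016.112 µg/L·hr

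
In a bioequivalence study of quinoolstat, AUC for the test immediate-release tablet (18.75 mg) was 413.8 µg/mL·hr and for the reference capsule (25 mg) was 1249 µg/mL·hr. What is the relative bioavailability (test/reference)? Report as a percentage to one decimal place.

F_rel = (AUC_test/D_test) / (AUC_ref/D_ref)
      = (413.8/18.75) / (1249/25)
      = 22.0693 / 49.96 = 0.4417 = 44.17%

F_rel = 44.2%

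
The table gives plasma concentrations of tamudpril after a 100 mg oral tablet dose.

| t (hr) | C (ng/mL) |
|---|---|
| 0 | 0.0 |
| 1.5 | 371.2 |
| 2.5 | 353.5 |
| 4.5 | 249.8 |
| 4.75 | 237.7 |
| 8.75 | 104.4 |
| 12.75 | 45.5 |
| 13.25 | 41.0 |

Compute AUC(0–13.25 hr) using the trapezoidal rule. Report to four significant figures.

Trapezoidal AUC_0→13.25:
  [0→1.5]: (0.0+371.2)/2 × 1.5 = 278.4
  [1.5→2.5]: (371.2+353.5)/2 × 1 = 362.35
  [2.5→4.5]: (353.5+249.8)/2 × 2 = 603.3
  [4.5→4.75]: (249.8+237.7)/2 × 0.25 = 60.9375
  [4.75→8.75]: (237.7+104.4)/2 × 4 = 684.2
  [8.75→12.75]: (104.4+45.5)/2 × 4 = 299.8
  [12.75→13.25]: (45.5+41.0)/2 × 0.5 = 21.625
  Sum = 2310.6125 ng/mL·hr

AUC = 2311 ng/mL·hr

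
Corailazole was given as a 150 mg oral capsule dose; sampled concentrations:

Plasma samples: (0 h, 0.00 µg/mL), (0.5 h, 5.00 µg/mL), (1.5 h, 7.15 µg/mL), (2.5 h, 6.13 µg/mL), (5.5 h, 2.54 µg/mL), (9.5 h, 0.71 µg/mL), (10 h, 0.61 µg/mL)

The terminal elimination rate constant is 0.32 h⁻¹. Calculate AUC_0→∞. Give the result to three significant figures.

Trapezoidal AUC_0→10:
  [0→0.5]: (0.00+5.00)/2 × 0.5 = 1.25
  [0.5→1.5]: (5.00+7.15)/2 × 1 = 6.075
  [1.5→2.5]: (7.15+6.13)/2 × 1 = 6.64
  [2.5→5.5]: (6.13+2.54)/2 × 3 = 13.005
  [5.5→9.5]: (2.54+0.71)/2 × 4 = 6.5
  [9.5→10]: (0.71+0.61)/2 × 0.5 = 0.33
  Sum = 33.8 µg/mL·h
Extrapolated tail: C_last / k_e = 0.61 / 0.32 = 1.906
AUC_0→∞ = 33.8 + 1.906 = 35.706 µg/mL·h

AUC = 35.7 µg/mL·h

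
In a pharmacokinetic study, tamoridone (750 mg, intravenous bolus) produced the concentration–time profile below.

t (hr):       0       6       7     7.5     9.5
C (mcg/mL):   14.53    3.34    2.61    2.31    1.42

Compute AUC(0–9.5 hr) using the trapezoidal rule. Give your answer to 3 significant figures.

AUC = 61.5 mcg/mL·hr

Trapezoidal AUC_0→9.5:
  [0→6]: (14.53+3.34)/2 × 6 = 53.61
  [6→7]: (3.34+2.61)/2 × 1 = 2.975
  [7→7.5]: (2.61+2.31)/2 × 0.5 = 1.23
  [7.5→9.5]: (2.31+1.42)/2 × 2 = 3.73
  Sum = 61.545 mcg/mL·hr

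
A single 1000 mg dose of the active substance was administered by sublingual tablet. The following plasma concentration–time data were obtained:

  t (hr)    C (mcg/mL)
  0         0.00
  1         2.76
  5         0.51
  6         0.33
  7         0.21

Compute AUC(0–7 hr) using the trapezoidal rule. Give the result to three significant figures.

Trapezoidal AUC_0→7:
  [0→1]: (0.00+2.76)/2 × 1 = 1.38
  [1→5]: (2.76+0.51)/2 × 4 = 6.54
  [5→6]: (0.51+0.33)/2 × 1 = 0.42
  [6→7]: (0.33+0.21)/2 × 1 = 0.27
  Sum = 8.61 mcg/mL·hr

AUC = 8.61 mcg/mL·hr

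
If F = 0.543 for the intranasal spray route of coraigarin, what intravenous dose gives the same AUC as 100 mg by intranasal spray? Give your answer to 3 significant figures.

D_iv = 54.3 mg

Systemic exposure from an extravascular dose = F × D_ev, so the equivalent IV dose is F × D_ev.
D_iv = F × D_ev = 0.543 × 100 = 54.3 mg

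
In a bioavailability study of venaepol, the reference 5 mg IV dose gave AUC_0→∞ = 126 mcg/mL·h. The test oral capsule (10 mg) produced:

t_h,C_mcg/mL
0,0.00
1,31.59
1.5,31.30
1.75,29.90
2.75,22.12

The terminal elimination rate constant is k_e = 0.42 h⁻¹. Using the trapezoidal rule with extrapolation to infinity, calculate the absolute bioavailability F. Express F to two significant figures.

Trapezoidal AUC_0→2.75 (oral capsule):
  [0→1]: (0.00+31.59)/2 × 1 = 15.795
  [1→1.5]: (31.59+31.30)/2 × 0.5 = 15.7225
  [1.5→1.75]: (31.30+29.90)/2 × 0.25 = 7.65
  [1.75→2.75]: (29.90+22.12)/2 × 1 = 26.01
  Sum = 65.1775 mcg/mL·h
Tail: C_last/k_e = 22.12/0.42 = 52.667
AUC_0→∞ (oral capsule) = 65.1775 + 52.667 = 117.8445 mcg/mL·h
F = (AUC_ev/D_ev)/(AUC_iv/D_iv) = (117.8445/10)/(126/5) = 11.78445/25.2 = 0.4676

F = 0.47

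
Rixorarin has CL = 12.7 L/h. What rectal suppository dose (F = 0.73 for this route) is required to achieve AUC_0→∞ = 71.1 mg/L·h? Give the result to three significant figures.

Dose = 1240 mg

Dose = CL × AUC_0→∞ / F
     = 12.7 × 71.1 / 0.73 = 1236.95 mg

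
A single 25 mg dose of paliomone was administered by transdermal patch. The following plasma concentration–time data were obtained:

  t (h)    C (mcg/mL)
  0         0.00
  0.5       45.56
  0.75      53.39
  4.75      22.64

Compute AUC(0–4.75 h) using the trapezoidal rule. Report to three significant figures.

AUC = 176 mcg/mL·h

Trapezoidal AUC_0→4.75:
  [0→0.5]: (0.00+45.56)/2 × 0.5 = 11.39
  [0.5→0.75]: (45.56+53.39)/2 × 0.25 = 12.36875
  [0.75→4.75]: (53.39+22.64)/2 × 4 = 152.06
  Sum = 175.81875 mcg/mL·h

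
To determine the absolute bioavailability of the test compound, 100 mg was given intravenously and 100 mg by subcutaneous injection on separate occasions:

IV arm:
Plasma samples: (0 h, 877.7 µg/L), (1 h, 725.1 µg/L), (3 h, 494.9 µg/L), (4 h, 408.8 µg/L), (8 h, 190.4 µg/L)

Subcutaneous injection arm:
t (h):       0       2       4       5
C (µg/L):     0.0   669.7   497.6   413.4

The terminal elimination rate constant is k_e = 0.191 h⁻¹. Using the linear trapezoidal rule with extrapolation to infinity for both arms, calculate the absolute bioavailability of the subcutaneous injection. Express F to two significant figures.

Trapezoidal AUC_0→8 (IV):
  [0→1]: (877.7+725.1)/2 × 1 = 801.4
  [1→3]: (725.1+494.9)/2 × 2 = 1220.0
  [3→4]: (494.9+408.8)/2 × 1 = 451.85
  [4→8]: (408.8+190.4)/2 × 4 = 1198.4
  Sum = 3671.65 µg/L·h
IV tail: 190.4/0.191 = 996.859; AUC_iv,0→∞ = 3671.65 + 996.859 = 4668.509 µg/L·h
Trapezoidal AUC_0→5 (subcutaneous injection):
  [0→2]: (0.0+669.7)/2 × 2 = 669.7
  [2→4]: (669.7+497.6)/2 × 2 = 1167.3
  [4→5]: (497.6+413.4)/2 × 1 = 455.5
  Sum = 2292.5 µg/L·h
subcutaneous injection tail: 413.4/0.191 = 2164.398; AUC_ev,0→∞ = 2292.5 + 2164.398 = 4456.898 µg/L·h
F = (AUC_ev/D_ev)/(AUC_iv/D_iv) = (4456.898/100)/(4668.509/100) = 44.56898/46.68509 = 0.9547

F = 0.95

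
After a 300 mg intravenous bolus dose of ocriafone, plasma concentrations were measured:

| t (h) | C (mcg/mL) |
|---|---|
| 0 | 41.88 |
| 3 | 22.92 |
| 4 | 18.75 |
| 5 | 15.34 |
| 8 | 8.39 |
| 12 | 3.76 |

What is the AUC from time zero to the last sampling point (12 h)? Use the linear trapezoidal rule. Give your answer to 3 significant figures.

AUC = 195 mcg/mL·h

Trapezoidal AUC_0→12:
  [0→3]: (41.88+22.92)/2 × 3 = 97.2
  [3→4]: (22.92+18.75)/2 × 1 = 20.835
  [4→5]: (18.75+15.34)/2 × 1 = 17.045
  [5→8]: (15.34+8.39)/2 × 3 = 35.595
  [8→12]: (8.39+3.76)/2 × 4 = 24.3
  Sum = 194.975 mcg/mL·h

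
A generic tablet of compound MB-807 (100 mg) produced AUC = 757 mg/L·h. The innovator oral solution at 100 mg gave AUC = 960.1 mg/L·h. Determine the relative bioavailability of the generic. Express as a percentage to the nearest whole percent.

F_rel = (AUC_test/D_test) / (AUC_ref/D_ref)
      = (757/100) / (960.1/100)
      = 7.57 / 9.601 = 0.7885 = 78.85%

F_rel = 79%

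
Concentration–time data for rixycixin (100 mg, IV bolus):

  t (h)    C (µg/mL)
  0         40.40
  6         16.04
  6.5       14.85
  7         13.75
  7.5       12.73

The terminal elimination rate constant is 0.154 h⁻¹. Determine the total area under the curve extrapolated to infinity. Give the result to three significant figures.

AUC = 273 µg/mL·h

Trapezoidal AUC_0→7.5:
  [0→6]: (40.40+16.04)/2 × 6 = 169.32
  [6→6.5]: (16.04+14.85)/2 × 0.5 = 7.7225
  [6.5→7]: (14.85+13.75)/2 × 0.5 = 7.15
  [7→7.5]: (13.75+12.73)/2 × 0.5 = 6.62
  Sum = 190.8125 µg/mL·h
Extrapolated tail: C_last / k_e = 12.73 / 0.154 = 82.662
AUC_0→∞ = 190.8125 + 82.662 = 273.4745 µg/mL·h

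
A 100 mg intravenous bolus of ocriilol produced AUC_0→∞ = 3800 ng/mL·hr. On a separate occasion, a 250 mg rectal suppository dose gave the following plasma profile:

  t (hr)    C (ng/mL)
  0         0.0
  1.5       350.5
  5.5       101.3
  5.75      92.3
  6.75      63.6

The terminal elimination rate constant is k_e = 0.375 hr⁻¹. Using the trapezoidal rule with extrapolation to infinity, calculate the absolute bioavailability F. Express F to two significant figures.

Trapezoidal AUC_0→6.75 (rectal suppository):
  [0→1.5]: (0.0+350.5)/2 × 1.5 = 262.875
  [1.5→5.5]: (350.5+101.3)/2 × 4 = 903.6
  [5.5→5.75]: (101.3+92.3)/2 × 0.25 = 24.2
  [5.75→6.75]: (92.3+63.6)/2 × 1 = 77.95
  Sum = 1268.625 ng/mL·hr
Tail: C_last/k_e = 63.6/0.375 = 169.600
AUC_0→∞ (rectal suppository) = 1268.625 + 169.600 = 1438.225 ng/mL·hr
F = (AUC_ev/D_ev)/(AUC_iv/D_iv) = (1438.225/250)/(3800/100) = 5.7529/38 = 0.1514

F = 0.15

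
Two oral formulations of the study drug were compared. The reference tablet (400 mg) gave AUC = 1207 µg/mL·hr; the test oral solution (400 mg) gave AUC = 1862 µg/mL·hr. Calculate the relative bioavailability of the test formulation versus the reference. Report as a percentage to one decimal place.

F_rel = (AUC_test/D_test) / (AUC_ref/D_ref)
      = (1862/400) / (1207/400)
      = 4.655 / 3.0175 = 1.5427 = 154.27%

F_rel = 154.3%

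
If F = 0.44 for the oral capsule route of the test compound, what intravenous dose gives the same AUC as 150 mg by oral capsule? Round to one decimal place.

D_iv = 66.0 mg

Systemic exposure from an extravascular dose = F × D_ev, so the equivalent IV dose is F × D_ev.
D_iv = F × D_ev = 0.44 × 150 = 66 mg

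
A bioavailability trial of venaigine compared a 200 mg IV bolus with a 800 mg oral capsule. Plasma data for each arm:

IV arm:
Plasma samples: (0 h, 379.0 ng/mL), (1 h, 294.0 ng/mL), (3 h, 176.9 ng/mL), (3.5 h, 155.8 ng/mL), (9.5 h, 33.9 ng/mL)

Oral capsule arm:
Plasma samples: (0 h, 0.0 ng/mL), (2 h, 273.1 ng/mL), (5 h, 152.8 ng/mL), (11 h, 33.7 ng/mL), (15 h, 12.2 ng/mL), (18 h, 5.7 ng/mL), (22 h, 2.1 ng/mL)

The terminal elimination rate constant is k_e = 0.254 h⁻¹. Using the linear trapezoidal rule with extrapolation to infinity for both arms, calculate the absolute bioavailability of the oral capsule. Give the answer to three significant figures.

F = 0.253

Trapezoidal AUC_0→9.5 (IV):
  [0→1]: (379.0+294.0)/2 × 1 = 336.5
  [1→3]: (294.0+176.9)/2 × 2 = 470.9
  [3→3.5]: (176.9+155.8)/2 × 0.5 = 83.175
  [3.5→9.5]: (155.8+33.9)/2 × 6 = 569.1
  Sum = 1459.675 ng/mL·h
IV tail: 33.9/0.254 = 133.465; AUC_iv,0→∞ = 1459.675 + 133.465 = 1593.14 ng/mL·h
Trapezoidal AUC_0→22 (oral capsule):
  [0→2]: (0.0+273.1)/2 × 2 = 273.1
  [2→5]: (273.1+152.8)/2 × 3 = 638.85
  [5→11]: (152.8+33.7)/2 × 6 = 559.5
  [11→15]: (33.7+12.2)/2 × 4 = 91.8
  [15→18]: (12.2+5.7)/2 × 3 = 26.85
  [18→22]: (5.7+2.1)/2 × 4 = 15.6
  Sum = 1605.7 ng/mL·h
oral capsule tail: 2.1/0.254 = 8.268; AUC_ev,0→∞ = 1605.7 + 8.268 = 1613.968 ng/mL·h
F = (AUC_ev/D_ev)/(AUC_iv/D_iv) = (1613.968/800)/(1593.14/200) = 2.01746/7.9657 = 0.2533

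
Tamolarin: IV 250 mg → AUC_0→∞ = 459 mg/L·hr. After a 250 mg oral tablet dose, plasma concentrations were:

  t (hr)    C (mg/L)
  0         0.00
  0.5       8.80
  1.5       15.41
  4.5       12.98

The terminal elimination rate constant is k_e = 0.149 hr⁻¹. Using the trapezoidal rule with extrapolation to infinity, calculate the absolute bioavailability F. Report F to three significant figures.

F = 0.314

Trapezoidal AUC_0→4.5 (oral tablet):
  [0→0.5]: (0.00+8.80)/2 × 0.5 = 2.2
  [0.5→1.5]: (8.80+15.41)/2 × 1 = 12.105
  [1.5→4.5]: (15.41+12.98)/2 × 3 = 42.585
  Sum = 56.89 mg/L·hr
Tail: C_last/k_e = 12.98/0.149 = 87.114
AUC_0→∞ (oral tablet) = 56.89 + 87.114 = 144.004 mg/L·hr
F = (AUC_ev/D_ev)/(AUC_iv/D_iv) = (144.004/250)/(459/250) = 0.576016/1.836 = 0.3137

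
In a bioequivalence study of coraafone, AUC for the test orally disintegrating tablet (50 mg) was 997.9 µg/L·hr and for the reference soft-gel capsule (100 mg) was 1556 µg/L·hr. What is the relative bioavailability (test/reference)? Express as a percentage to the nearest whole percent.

F_rel = (AUC_test/D_test) / (AUC_ref/D_ref)
      = (997.9/50) / (1556/100)
      = 19.958 / 15.56 = 1.2826 = 128.26%

F_rel = 128%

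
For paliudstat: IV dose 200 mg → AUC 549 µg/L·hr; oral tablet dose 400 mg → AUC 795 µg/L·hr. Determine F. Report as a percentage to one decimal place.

F = (AUC_ev / D_ev) / (AUC_iv / D_iv)
  = (795/400) / (549/200)
  = 1.9875 / 2.745 = 0.7240
  = 72.40%

F = 72.4%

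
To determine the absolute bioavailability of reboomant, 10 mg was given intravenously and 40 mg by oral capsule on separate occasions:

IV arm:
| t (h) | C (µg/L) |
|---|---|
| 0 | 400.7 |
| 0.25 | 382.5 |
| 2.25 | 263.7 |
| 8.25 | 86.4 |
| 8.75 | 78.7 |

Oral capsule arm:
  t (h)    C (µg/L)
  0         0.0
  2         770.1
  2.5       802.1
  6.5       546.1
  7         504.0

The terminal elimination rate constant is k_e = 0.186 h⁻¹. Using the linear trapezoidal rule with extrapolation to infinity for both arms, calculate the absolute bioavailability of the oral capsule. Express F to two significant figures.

F = 0.76

Trapezoidal AUC_0→8.75 (IV):
  [0→0.25]: (400.7+382.5)/2 × 0.25 = 97.9
  [0.25→2.25]: (382.5+263.7)/2 × 2 = 646.2
  [2.25→8.25]: (263.7+86.4)/2 × 6 = 1050.3
  [8.25→8.75]: (86.4+78.7)/2 × 0.5 = 41.275
  Sum = 1835.675 µg/L·h
IV tail: 78.7/0.186 = 423.118; AUC_iv,0→∞ = 1835.675 + 423.118 = 2258.793 µg/L·h
Trapezoidal AUC_0→7 (oral capsule):
  [0→2]: (0.0+770.1)/2 × 2 = 770.1
  [2→2.5]: (770.1+802.1)/2 × 0.5 = 393.05
  [2.5→6.5]: (802.1+546.1)/2 × 4 = 2696.4
  [6.5→7]: (546.1+504.0)/2 × 0.5 = 262.525
  Sum = 4122.075 µg/L·h
oral capsule tail: 504.0/0.186 = 2709.677; AUC_ev,0→∞ = 4122.075 + 2709.677 = 6831.752 µg/L·h
F = (AUC_ev/D_ev)/(AUC_iv/D_iv) = (6831.752/40)/(2258.793/10) = 170.7938/225.8793 = 0.7561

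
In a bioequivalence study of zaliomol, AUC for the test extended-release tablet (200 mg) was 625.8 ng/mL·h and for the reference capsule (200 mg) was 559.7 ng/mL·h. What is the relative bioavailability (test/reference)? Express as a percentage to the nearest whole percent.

F_rel = (AUC_test/D_test) / (AUC_ref/D_ref)
      = (625.8/200) / (559.7/200)
      = 3.129 / 2.7985 = 1.1181 = 111.81%

F_rel = 112%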